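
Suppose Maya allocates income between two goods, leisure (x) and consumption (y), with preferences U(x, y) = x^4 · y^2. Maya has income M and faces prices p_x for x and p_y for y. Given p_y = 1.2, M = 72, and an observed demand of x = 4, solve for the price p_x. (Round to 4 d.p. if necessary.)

p_x = 12

Tangency: MRS = 2·y/x = p_x/p_y.
So 4·p_y·y = 2·p_x·x; combined with the budget, a share 2/3 of income goes to x.
Demand: x*(p_x,p_y,M) = 2/3·M/p_x and y* = 1/3·M/p_y.
Set x* = 4 in the demand function and solve for p_x: p_x = 12.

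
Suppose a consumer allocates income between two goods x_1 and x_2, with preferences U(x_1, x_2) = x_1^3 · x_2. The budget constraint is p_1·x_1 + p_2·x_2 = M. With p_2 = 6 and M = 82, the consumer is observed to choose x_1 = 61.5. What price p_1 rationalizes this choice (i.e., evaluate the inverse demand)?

The MRS is 3·x_2/x_1. Set MRS = p_1/p_2.
So 3·p_2·x_2 = p_1·x_1; combined with the budget, a share 0.75 of income goes to x_1.
Demand: x_1*(p_1,p_2,M) = 0.75·M/p_1 and x_2* = 0.25·M/p_2.
Set x_1* = 61.5 in the demand function and solve for p_1: p_1 = 1.

p_1 = 1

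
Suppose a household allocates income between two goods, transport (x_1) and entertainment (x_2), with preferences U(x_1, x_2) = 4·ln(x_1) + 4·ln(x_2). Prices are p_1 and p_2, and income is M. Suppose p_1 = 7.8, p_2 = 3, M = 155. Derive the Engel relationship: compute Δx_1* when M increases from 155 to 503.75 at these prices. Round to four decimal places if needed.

Demand: x_1*(p_1,p_2,M) = 0.5·M/p_1 and x_2* = 0.5·M/p_2.
At p_1=7.8, p_2=3, M=155: x_1* = 0.5·155/7.8 = 9.9359.
At M' = 503.75: x_1* = 32.2917. Change: 32.2917 − 9.9359 = 22.3558.

Δx_1* = 22.3558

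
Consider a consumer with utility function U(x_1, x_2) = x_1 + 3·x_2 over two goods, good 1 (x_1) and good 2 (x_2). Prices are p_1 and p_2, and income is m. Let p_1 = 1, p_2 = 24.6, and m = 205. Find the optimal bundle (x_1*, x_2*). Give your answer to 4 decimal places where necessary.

x_1* = 205, x_2* = 0

Numerically: x_1* = 205, x_2* = 0.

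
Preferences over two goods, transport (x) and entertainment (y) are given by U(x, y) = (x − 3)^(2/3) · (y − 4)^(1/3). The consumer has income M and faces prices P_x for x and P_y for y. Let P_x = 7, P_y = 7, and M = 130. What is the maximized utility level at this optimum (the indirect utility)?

After buying the subsistence bundle (3, 4), a share 2/3 of the remaining income goes to x: x* = 3 + 2/3·(M − 3P_x − 4P_y)/P_x.
Discretionary income = 130 − 3·7 − 4·7 = 81; x* = 3 + 2/3·81/7 = 10.7143; y* = 4 + 1/3·81/7 = 7.8571.
Utility at the optimum: U(10.7143, 7.8571) = 6.1228.

V = 6.1228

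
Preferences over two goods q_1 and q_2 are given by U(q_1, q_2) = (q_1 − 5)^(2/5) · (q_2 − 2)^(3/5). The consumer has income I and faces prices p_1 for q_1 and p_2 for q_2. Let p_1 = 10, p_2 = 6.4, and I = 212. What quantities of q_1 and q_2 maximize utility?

q_1* = 10.968, q_2* = 15.9875

This is Cobb-Douglas in (q_1−5, q_2−2): tangency gives 0.4·p_2·(q_2−2) = 0.6·p_1·(q_1−5).
Substituting into the budget: q_1* = 5 + 0.4·(I − 5·p_1 − 2·p_2)/p_1, and q_2* = 2 + 0.6·(…)/p_2.
Discretionary income = 212 − 5·10 − 2·6.4 = 149.2; q_1* = 5 + 0.4·149.2/10 = 10.968; q_2* = 2 + 0.6·149.2/6.4 = 15.9875.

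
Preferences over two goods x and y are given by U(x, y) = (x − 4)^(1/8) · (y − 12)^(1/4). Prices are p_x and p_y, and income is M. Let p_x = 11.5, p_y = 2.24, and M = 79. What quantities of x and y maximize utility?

x* = 4.1774, y* = 13.8214

MRS = (1/2)·(y−12)/(x−4). Tangency with p_x/p_y gives y−12 = 2·(p_x/p_y)·(x−4).
After buying the subsistence bundle (4, 12), a share 1/3 of the remaining income goes to x: x* = 4 + 1/3·(M − 4p_x − 12p_y)/p_x.
Discretionary income = 79 − 4·11.5 − 12·2.24 = 6.12; x* = 4 + 1/3·6.12/11.5 = 4.1774; y* = 12 + 2/3·6.12/2.24 = 13.8214.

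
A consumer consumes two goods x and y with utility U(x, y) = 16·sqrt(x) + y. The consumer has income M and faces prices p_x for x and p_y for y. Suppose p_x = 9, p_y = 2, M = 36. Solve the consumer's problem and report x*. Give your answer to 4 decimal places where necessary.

Thus x* = (8·p_y/p_x)² — independent of M — with the rest of income spent on y.
Plugging in: x* = (8·2/9)² = 3.1605.

x* = 3.1605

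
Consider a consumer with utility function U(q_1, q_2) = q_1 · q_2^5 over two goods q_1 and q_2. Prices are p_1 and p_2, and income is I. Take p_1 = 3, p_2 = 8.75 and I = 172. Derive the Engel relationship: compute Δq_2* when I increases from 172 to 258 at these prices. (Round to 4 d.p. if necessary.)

At p_1=3, p_2=8.75, I=172: q_2* = 5/6·172/8.75 = 16.381.
At I' = 258: q_2* = 24.5714. Change: 24.5714 − 16.381 = 8.1905.

Δq_2* = 8.1905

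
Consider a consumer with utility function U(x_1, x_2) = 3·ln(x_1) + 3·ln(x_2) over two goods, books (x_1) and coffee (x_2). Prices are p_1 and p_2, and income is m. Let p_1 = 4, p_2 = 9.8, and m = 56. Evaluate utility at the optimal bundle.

MU_x_1/MU_x_2 = (3·x_2)/(3·x_1); tangency sets this equal to p_1/p_2.
Rearranging, p_2·x_2 = p_1·x_1. Substituting into the budget gives p_1·x_1·(1 + 1) = m.
Demand: x_1*(p_1,p_2,m) = 0.5·m/p_1 and x_2* = 0.5·m/p_2.
At p_1=4, p_2=9.8, m=56: x_1* = 0.5·56/4 = 7, x_2* = 2.8571.
Utility at the optimum: U(7, 2.8571) = 8.9872.

V = 8.9872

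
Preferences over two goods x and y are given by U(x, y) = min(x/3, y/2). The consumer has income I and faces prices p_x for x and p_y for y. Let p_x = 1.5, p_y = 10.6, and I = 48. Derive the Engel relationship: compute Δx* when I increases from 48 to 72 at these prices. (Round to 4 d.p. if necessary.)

Demand: x*(p_x,p_y,I) = 3·I/(3·p_x + 2·p_y), y* = 2·I/(3·p_x + 2·p_y).
Here 3·1.5 + 2·10.6 = 25.7, giving x* = 5.6031.
At I' = 72: x* = 8.4047. Change: 8.4047 − 5.6031 = 2.8016.

Δx* = 2.8016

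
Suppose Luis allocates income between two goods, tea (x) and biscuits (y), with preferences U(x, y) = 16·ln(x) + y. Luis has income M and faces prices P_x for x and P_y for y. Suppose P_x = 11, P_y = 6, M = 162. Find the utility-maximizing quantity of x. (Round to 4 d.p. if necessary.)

MU_x = 16/x, MU_y = 1. Tangency: 16/x = P_x/P_y.
So x*(P_x,P_y) = 16·P_y/P_x, independent of income; and y* = (M − 16·P_y)/P_y.
At the given prices: x* = 16·6/11 = 8.7273.

x* = 8.7273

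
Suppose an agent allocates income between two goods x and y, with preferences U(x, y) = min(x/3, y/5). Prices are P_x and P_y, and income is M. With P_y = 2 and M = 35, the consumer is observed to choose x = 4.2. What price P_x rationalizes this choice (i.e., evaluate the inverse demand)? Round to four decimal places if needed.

With perfect complements, no substitution: consume in ratio x:y = 3:5.
Budget: P_x·x + P_y·(5/3)·x = M, so (3·P_x + 5·P_y)·x = 3·M.
Demand: x*(P_x,P_y,M) = 3·M/(3·P_x + 5·P_y), y* = 5·M/(3·P_x + 5·P_y).
Set x* = 4.2 in the demand function and solve for P_x: P_x = 5.

P_x = 5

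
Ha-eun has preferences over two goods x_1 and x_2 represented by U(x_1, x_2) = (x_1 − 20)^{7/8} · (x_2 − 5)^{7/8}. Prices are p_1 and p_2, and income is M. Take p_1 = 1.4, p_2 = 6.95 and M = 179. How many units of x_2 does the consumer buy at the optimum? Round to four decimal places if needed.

x_2* = 13.3633

This is Cobb-Douglas in (x_1−20, x_2−5): tangency gives 0.875·p_2·(x_2−5) = 0.875·p_1·(x_1−20).
After buying the subsistence bundle (20, 5), a share 0.5 of the remaining income goes to x_1: x_1* = 20 + 0.5·(M − 20p_1 − 5p_2)/p_1.
Discretionary income = 179 − 20·1.4 − 5·6.95 = 116.25; x_2* = 5 + 0.5·116.25/6.95 = 13.3633.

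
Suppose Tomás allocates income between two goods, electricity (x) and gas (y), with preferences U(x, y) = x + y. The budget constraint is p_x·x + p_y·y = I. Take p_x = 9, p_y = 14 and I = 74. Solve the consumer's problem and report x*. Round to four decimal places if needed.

Linear utility — the consumer picks whichever good has higher MU/price: 1/9 = 0.1111 vs 1/14 = 0.0714.
x gives more utility per dollar, so spend all income on x: x* = I/p_x, y* = 0.
Numerically: x* = 8.2222, y* = 0.

x* = 8.2222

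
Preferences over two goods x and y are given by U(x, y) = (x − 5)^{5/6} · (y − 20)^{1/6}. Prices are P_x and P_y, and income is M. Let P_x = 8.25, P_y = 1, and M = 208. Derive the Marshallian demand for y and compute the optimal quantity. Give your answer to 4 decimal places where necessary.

y* = 44.4583

This is Cobb-Douglas in (x−5, y−20): tangency gives 5/6·P_y·(y−20) = 1/6·P_x·(x−5).
Substituting into the budget: x* = 5 + 5/6·(M − 5·P_x − 20·P_y)/P_x, and y* = 20 + 1/6·(…)/P_y.
Discretionary income = 208 − 5·8.25 − 20·1 = 146.75; y* = 20 + 1/6·146.75/1 = 44.4583.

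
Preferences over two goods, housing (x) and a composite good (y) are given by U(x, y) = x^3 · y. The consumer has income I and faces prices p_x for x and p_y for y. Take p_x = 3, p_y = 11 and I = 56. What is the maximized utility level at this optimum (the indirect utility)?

V = 3492.3636

Demand: x*(p_x,p_y,I) = 0.75·I/p_x and y* = 0.25·I/p_y.
At p_x=3, p_y=11, I=56: x* = 0.75·56/3 = 14, y* = 1.2727.
Utility at the optimum: U(14, 1.2727) = 3492.3636.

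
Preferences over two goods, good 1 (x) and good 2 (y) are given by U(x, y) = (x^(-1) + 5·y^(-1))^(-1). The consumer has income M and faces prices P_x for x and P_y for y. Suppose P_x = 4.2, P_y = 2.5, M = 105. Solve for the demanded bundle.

x* = 9.1738, y* = 26.5881

From the CES first-order condition, (1/5)·(y/x)^(2) = P_x/P_y.
Solve for the ratio: y/x = [5·P_x/P_y]^(0.5).
Substitute y = (y/x)·x into the budget: x* = M/(P_x + P_y·(y/x)).
Numerically y/x = 2.898275, so x* = 105/(4.2 + 2.5·2.898275) = 9.1738 and y* = 2.898275·9.1738 = 26.5881.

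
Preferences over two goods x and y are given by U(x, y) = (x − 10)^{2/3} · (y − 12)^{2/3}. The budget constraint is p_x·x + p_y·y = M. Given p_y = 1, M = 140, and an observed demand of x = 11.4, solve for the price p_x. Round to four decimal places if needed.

p_x = 10

Let x' = x−10, y' = y−12. MRS = y'/x' = p_x/p_y.
Substituting into the budget: x* = 10 + 0.5·(M − 10·p_x − 12·p_y)/p_x, and y* = 12 + 0.5·(…)/p_y.
Set x* = 11.4 in the demand function and solve for p_x: p_x = 10.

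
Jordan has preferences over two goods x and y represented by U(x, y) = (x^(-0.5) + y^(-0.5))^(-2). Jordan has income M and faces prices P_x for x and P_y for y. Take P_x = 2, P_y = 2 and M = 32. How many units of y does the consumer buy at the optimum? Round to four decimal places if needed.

y* = 8

Numerically y/x = 1, so x* = 32/(2 + 2·1) = 8 and y* = 1·8 = 8.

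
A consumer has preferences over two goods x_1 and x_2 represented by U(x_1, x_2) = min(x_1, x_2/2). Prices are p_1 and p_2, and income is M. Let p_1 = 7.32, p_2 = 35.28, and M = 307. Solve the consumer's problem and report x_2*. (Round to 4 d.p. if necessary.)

x_2* = 7.8839

Here 7.32 + 2·35.28 = 77.88, giving x_2* = 7.8839.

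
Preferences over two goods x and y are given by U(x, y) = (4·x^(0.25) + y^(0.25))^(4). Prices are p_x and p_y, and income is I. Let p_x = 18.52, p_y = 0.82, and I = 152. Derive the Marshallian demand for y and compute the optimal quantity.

y* = 57.1004

MRS = MU_x/MU_y = 4·(y/x)^(0.75). Set equal to p_x/p_y.
Hence y/x = ((1/4)·p_x/p_y)^(1/(0.75)), i.e. raised to the 4/3 power.
Substitute y = (y/x)·x into the budget: x* = I/(p_x + p_y·(y/x)).
Numerically y/x = 10.054401, so x* = 152/(18.52 + 0.82·10.054401) = 5.6791 and y* = 10.054401·5.6791 = 57.1004.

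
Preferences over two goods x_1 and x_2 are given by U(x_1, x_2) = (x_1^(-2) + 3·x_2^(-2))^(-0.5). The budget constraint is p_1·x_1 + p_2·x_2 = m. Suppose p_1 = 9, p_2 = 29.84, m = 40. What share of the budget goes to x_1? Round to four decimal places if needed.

share on x_1 = 0.2377

MRS = MU_x_1/MU_x_2 = (1/3)·(x_2/x_1)^(3). Set equal to p_1/p_2.
Solve for the ratio: x_2/x_1 = [3·p_1/p_2]^(1/3).
With the ratio pinned down, the budget gives x_1* = m/(p_1 + p_2·(x_2/x_1)) and x_2* = (x_2/x_1)·x_1*.
Numerically x_2/x_1 = 0.967212, so x_1* = 40/(9 + 29.84·0.967212) = 1.0565 and x_2* = 0.967212·1.0565 = 1.0218.
Expenditure on x_1: 9·1.0565 = 9.5083; share = 0.2377.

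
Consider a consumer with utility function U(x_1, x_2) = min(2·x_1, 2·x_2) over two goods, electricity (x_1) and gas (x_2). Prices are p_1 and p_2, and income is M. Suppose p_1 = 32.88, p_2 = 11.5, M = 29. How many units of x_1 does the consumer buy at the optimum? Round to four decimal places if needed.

x_1* = 0.6534

Leontief preferences: the optimum is at the kink where x_1/2 = x_2/2, i.e. x_2 = x_1.
Budget: p_1·x_1 + p_2·x_1 = M, so (2·p_1 + 2·p_2)·x_1 = 2·M.
Demand: x_1*(p_1,p_2,M) = 2·M/(2·p_1 + 2·p_2), x_2* = 2·M/(2·p_1 + 2·p_2).
Here 2·32.88 + 2·11.5 = 88.76, giving x_1* = 0.6534.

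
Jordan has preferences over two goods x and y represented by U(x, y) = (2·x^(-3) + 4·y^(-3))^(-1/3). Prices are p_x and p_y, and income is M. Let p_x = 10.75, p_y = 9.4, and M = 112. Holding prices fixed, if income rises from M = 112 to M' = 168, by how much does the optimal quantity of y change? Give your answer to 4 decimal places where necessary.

Δy* = 3.0869

From the CES first-order condition, (1/2)·(y/x)^(4) = p_x/p_y.
Solve for the ratio: y/x = [2·p_x/p_y]^(0.25).
With the ratio pinned down, the budget gives x* = M/(p_x + p_y·(y/x)) and y* = (y/x)·x*.
Numerically y/x = 1.229781, so x* = 112/(10.75 + 9.4·1.229781) = 5.0202 and y* = 1.229781·5.0202 = 6.1737.
At M' = 168: y* = 9.2606. Change: 9.2606 − 6.1737 = 3.0869.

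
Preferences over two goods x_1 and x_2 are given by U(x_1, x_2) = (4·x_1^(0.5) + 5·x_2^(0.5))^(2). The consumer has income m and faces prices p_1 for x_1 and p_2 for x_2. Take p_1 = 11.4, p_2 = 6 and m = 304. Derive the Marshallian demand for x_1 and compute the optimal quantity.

MRS = MU_x_1/MU_x_2 = (4/5)·(x_2/x_1)^(0.5). Set equal to p_1/p_2.
Solve for the ratio: x_2/x_1 = [(5/4)·p_1/p_2]^(2).
With the ratio pinned down, the budget gives x_1* = m/(p_1 + p_2·(x_2/x_1)) and x_2* = (x_2/x_1)·x_1*.
Numerically x_2/x_1 = 5.640625, so x_1* = 304/(11.4 + 6·5.640625) = 6.7192.

x_1* = 6.7192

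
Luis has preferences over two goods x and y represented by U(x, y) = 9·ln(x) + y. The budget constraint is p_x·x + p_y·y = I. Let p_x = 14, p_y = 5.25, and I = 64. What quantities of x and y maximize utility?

x* = 3.375, y* = 3.1905

Set MRS = p_x/p_y: (9/x)/1 = p_x/p_y.
So x*(p_x,p_y) = 9·p_y/p_x, independent of income; and y* = (I − 9·p_y)/p_y.
At the given prices: x* = 9·5.25/14 = 3.375, and y* = 3.1905.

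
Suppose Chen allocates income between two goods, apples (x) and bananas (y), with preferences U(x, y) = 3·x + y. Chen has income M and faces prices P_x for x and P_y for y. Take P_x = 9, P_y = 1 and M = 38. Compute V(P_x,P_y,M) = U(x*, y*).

Linear utility — the consumer picks whichever good has higher MU/price: 3/9 = 0.3333 vs 1/1 = 1.
y gives more utility per dollar, so spend all income on y: y* = M/P_y, x* = 0.
Numerically: x* = 0, y* = 38.
Utility at the optimum: U(0, 38) = 38.

V = 38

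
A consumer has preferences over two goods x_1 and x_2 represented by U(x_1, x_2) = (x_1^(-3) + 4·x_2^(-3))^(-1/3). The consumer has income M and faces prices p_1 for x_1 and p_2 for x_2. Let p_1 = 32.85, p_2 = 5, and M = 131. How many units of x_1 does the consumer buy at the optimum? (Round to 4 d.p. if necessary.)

Numerically x_2/x_1 = 2.264156, so x_1* = 131/(32.85 + 5·2.264156) = 2.9658.

x_1* = 2.9658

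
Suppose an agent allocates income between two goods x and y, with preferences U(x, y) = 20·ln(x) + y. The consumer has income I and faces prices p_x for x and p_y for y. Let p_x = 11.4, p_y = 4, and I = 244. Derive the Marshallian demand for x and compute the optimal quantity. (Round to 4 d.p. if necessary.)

x* = 7.0175

Set MRS = p_x/p_y: (20/x)/1 = p_x/p_y.
So x*(p_x,p_y) = 20·p_y/p_x, independent of income; and y* = (I − 20·p_y)/p_y.
At the given prices: x* = 20·4/11.4 = 7.0175.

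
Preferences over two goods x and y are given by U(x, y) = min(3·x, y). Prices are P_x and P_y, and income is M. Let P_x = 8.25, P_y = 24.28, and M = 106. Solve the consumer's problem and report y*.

Leontief preferences: the optimum is at the kink where x/1 = y/3, i.e. y = 3·x.
Budget: P_x·x + P_y·3·x = M, so (P_x + 3·P_y)·x = M.
Demand: x*(P_x,P_y,M) = M/(P_x + 3·P_y), y* = 3·M/(P_x + 3·P_y).
Here 8.25 + 3·24.28 = 81.09, giving y* = 3.9216.

y* = 3.9216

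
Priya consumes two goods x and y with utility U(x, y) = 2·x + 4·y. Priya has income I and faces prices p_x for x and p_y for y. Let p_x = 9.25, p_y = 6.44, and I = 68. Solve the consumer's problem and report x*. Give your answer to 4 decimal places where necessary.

Linear utility — the consumer picks whichever good has higher MU/price: 2/9.25 = 0.2162 vs 4/6.44 = 0.6211.
y gives more utility per dollar, so spend all income on y: y* = I/p_y, x* = 0.
Numerically: x* = 0, y* = 10.559.

x* = 0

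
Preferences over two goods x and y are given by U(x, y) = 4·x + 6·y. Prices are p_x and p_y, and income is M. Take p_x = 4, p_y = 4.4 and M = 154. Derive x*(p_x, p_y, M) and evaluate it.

x* = 0

Linear utility — the consumer picks whichever good has higher MU/price: 4/4 = 1 vs 6/4.4 = 1.3636.
y gives more utility per dollar, so spend all income on y: y* = M/p_y, x* = 0.
Numerically: x* = 0, y* = 35.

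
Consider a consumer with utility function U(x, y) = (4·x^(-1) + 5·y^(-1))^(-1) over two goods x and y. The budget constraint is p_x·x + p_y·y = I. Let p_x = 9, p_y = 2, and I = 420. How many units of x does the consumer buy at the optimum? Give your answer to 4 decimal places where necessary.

x* = 30.5601

MRS = MU_x/MU_y = (4/5)·(y/x)^(2). Set equal to p_x/p_y.
Hence y/x = ((5/4)·p_x/p_y)^(1/(2)), i.e. raised to the 0.5 power.
With the ratio pinned down, the budget gives x* = I/(p_x + p_y·(y/x)) and y* = (y/x)·x*.
Numerically y/x = 2.371708, so x* = 420/(9 + 2·2.371708) = 30.5601.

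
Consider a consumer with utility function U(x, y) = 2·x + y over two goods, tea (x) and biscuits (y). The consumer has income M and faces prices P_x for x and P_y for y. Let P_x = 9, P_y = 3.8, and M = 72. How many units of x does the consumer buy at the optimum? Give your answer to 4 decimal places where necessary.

Linear utility — the consumer picks whichever good has higher MU/price: 2/9 = 0.2222 vs 1/3.8 = 0.2632.
y gives more utility per dollar, so spend all income on y: y* = M/P_y, x* = 0.
Numerically: x* = 0, y* = 18.9474.

x* = 0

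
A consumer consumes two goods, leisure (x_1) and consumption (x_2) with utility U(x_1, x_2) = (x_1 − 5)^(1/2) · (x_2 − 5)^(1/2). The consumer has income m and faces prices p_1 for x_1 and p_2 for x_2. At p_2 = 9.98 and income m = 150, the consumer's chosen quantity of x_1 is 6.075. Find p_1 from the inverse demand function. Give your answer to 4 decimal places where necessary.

MRS = (x_2−5)/(x_1−5). Tangency with p_1/p_2 gives x_2−5 = (p_1/p_2)·(x_1−5).
After buying the subsistence bundle (5, 5), a share 0.5 of the remaining income goes to x_1: x_1* = 5 + 0.5·(m − 5p_1 − 5p_2)/p_1.
Set x_1* = 6.075 in the demand function and solve for p_1: p_1 = 14.

p_1 = 14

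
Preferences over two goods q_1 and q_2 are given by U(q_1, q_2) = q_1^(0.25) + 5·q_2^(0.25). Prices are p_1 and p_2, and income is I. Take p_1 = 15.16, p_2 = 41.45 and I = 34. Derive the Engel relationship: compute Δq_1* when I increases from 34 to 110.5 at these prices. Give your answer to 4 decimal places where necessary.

MU_q_1 ∝ q_1^(-0.75), MU_q_2 ∝ 5·q_2^(-0.75), so MRS = (1/5)·(q_2/q_1)^(0.75) = p_1/p_2.
Hence q_2/q_1 = (5·p_1/p_2)^(1/(0.75)), i.e. raised to the 4/3 power.
With the ratio pinned down, the budget gives q_1* = I/(p_1 + p_2·(q_2/q_1)) and q_2* = (q_2/q_1)·q_1*.
Numerically q_2/q_1 = 2.23628, so q_1* = 34/(15.16 + 41.45·2.23628) = 0.3152.
At I' = 110.5: q_1* = 1.0245. Change: 1.0245 − 0.3152 = 0.7093.

Δq_1* = 0.7093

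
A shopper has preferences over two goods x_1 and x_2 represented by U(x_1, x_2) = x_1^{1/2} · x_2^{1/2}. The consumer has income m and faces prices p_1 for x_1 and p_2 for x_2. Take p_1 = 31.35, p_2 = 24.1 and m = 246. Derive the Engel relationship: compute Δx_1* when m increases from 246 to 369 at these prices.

Δx_1* = 1.9617

Tangency: MRS = x_2/x_1 = p_1/p_2.
So 0.5·p_2·x_2 = 0.5·p_1·x_1; combined with the budget, a share 0.5 of income goes to x_1.
Demand: x_1*(p_1,p_2,m) = 0.5·m/p_1 and x_2* = 0.5·m/p_2.
At p_1=31.35, p_2=24.1, m=246: x_1* = 0.5·246/31.35 = 3.9234.
At m' = 369: x_1* = 5.8852. Change: 5.8852 − 3.9234 = 1.9617.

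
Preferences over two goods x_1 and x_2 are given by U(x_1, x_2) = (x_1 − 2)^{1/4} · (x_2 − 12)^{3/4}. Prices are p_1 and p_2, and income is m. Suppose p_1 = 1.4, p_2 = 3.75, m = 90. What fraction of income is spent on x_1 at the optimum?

This is Cobb-Douglas in (x_1−2, x_2−12): tangency gives 0.25·p_2·(x_2−12) = 0.75·p_1·(x_1−2).
After buying the subsistence bundle (2, 12), a share 0.25 of the remaining income goes to x_1: x_1* = 2 + 0.25·(m − 2p_1 − 12p_2)/p_1.
Discretionary income = 90 − 2·1.4 − 12·3.75 = 42.2; x_1* = 2 + 0.25·42.2/1.4 = 9.5357; x_2* = 12 + 0.75·42.2/3.75 = 20.44.
Expenditure on x_1: 1.4·9.5357 = 13.35; share = 0.1483.

share on x_1 = 0.1483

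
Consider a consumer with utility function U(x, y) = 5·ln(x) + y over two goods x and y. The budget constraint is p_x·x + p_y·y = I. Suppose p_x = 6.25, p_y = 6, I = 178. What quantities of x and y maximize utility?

x* = 4.8, y* = 24.6667

MU_x = 5/x, MU_y = 1. Tangency: 5/x = p_x/p_y.
So x*(p_x,p_y) = 5·p_y/p_x, independent of income; and y* = (I − 5·p_y)/p_y.
At the given prices: x* = 5·6/6.25 = 4.8, and y* = 24.6667.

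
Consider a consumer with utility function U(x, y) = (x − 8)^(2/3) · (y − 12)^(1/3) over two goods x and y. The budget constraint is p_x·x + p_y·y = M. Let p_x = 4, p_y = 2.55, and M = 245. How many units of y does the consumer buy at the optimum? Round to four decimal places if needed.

y* = 35.8431

After buying the subsistence bundle (8, 12), a share 2/3 of the remaining income goes to x: x* = 8 + 2/3·(M − 8p_x − 12p_y)/p_x.
Discretionary income = 245 − 8·4 − 12·2.55 = 182.4; y* = 12 + 1/3·182.4/2.55 = 35.8431.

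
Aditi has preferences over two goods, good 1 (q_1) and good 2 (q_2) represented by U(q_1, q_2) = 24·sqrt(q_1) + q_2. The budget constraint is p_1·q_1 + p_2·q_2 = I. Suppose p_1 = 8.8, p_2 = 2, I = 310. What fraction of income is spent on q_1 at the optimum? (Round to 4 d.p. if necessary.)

Utility is quasi-linear in q_2; the FOC for q_1 is 12/√q_1 = p_1/p_2.
Solve: √q_1 = 12·p_2/p_1, so q_1*(p_1,p_2) = (12·p_2/p_1)², and q_2* = (I − p_1·q_1*)/p_2.
Plugging in: q_1* = (12·2/8.8)² = 7.438, q_2* = 122.2727.
Expenditure on q_1: 8.8·7.438 = 65.4545; share = 0.2111.

share on q_1 = 0.2111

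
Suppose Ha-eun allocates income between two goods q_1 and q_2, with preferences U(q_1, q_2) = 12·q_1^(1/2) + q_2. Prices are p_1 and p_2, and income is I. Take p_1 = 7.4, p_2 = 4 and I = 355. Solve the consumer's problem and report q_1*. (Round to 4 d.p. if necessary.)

Utility is quasi-linear in q_2; the FOC for q_1 is 6/√q_1 = p_1/p_2.
Solve: √q_1 = 6·p_2/p_1, so q_1*(p_1,p_2) = (6·p_2/p_1)², and q_2* = (I − p_1·q_1*)/p_2.
Plugging in: q_1* = (6·4/7.4)² = 10.5186.

q_1* = 10.5186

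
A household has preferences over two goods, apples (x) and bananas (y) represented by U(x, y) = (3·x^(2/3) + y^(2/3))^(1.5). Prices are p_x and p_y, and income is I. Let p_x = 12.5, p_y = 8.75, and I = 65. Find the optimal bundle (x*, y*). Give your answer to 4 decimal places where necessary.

With the ratio pinned down, the budget gives x* = I/(p_x + p_y·(y/x)) and y* = (y/x)·x*.
Numerically y/x = 0.10798, so x* = 65/(12.5 + 8.75·0.10798) = 4.8346 and y* = 0.10798·4.8346 = 0.522.

x* = 4.8346, y* = 0.522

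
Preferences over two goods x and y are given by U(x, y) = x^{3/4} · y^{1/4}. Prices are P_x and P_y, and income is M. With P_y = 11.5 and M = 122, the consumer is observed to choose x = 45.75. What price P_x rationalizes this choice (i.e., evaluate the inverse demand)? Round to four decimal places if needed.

P_x = 2

MU_x/MU_y = (0.75·y)/(0.25·x); tangency sets this equal to P_x/P_y.
Rearranging, P_y·y = (1/3)·P_x·x. Substituting into the budget gives P_x·x·(1 + (1/3)) = M.
Demand: x*(P_x,P_y,M) = 0.75·M/P_x and y* = 0.25·M/P_y.
Set x* = 45.75 in the demand function and solve for P_x: P_x = 2.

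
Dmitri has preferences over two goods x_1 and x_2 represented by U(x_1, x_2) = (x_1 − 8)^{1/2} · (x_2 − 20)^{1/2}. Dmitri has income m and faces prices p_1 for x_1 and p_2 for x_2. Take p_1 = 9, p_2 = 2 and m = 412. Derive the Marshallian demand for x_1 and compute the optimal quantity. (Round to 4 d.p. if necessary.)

x_1* = 24.6667

This is Cobb-Douglas in (x_1−8, x_2−20): tangency gives 0.5·p_2·(x_2−20) = 0.5·p_1·(x_1−8).
Substituting into the budget: x_1* = 8 + 0.5·(m − 8·p_1 − 20·p_2)/p_1, and x_2* = 20 + 0.5·(…)/p_2.
Discretionary income = 412 − 8·9 − 20·2 = 300; x_1* = 8 + 0.5·300/9 = 24.6667.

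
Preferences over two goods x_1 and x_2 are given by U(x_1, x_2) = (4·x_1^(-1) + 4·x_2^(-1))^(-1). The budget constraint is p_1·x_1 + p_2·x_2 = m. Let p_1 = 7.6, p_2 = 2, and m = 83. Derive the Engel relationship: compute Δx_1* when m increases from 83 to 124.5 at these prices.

Δx_1* = 3.6091

Numerically x_2/x_1 = 1.949359, so x_1* = 83/(7.6 + 2·1.949359) = 7.2182.
At m' = 124.5: x_1* = 10.8273. Change: 10.8273 − 7.2182 = 3.6091.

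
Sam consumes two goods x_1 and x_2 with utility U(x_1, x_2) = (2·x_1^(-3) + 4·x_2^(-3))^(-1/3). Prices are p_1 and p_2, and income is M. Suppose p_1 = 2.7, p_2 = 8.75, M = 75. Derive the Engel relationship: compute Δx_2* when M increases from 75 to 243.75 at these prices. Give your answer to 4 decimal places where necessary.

Δx_2* = 14.3054

From the CES first-order condition, (1/2)·(x_2/x_1)^(4) = p_1/p_2.
Hence x_2/x_1 = (2·p_1/p_2)^(1/(4)), i.e. raised to the 0.25 power.
With the ratio pinned down, the budget gives x_1* = M/(p_1 + p_2·(x_2/x_1)) and x_2* = (x_2/x_1)·x_1*.
Numerically x_2/x_1 = 0.886332, so x_1* = 75/(2.7 + 8.75·0.886332) = 7.1733 and x_2* = 0.886332·7.1733 = 6.3579.
At M' = 243.75: x_2* = 20.6633. Change: 20.6633 − 6.3579 = 14.3054.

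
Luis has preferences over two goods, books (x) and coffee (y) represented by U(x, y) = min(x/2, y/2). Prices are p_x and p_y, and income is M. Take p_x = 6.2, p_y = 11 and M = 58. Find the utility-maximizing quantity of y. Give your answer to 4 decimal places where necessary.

y* = 3.3721

With perfect complements, no substitution: consume in ratio x:y = 2:2.
Budget: p_x·x + p_y·x = M, so (2·p_x + 2·p_y)·x = 2·M.
Demand: x*(p_x,p_y,M) = 2·M/(2·p_x + 2·p_y), y* = 2·M/(2·p_x + 2·p_y).
Here 2·6.2 + 2·11 = 34.4, giving y* = 3.3721.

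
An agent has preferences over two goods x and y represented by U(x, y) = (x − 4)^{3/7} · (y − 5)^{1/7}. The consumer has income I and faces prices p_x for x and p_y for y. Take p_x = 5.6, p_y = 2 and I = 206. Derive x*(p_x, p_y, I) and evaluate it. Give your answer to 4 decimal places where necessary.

Let x' = x−4, y' = y−5. MRS = 3·y'/x' = p_x/p_y.
Substituting into the budget: x* = 4 + 0.75·(I − 4·p_x − 5·p_y)/p_x, and y* = 5 + 0.25·(…)/p_y.
Discretionary income = 206 − 4·5.6 − 5·2 = 173.6; x* = 4 + 0.75·173.6/5.6 = 27.25.

x* = 27.25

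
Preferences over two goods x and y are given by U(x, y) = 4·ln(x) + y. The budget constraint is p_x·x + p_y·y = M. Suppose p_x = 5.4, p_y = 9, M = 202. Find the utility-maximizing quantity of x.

x* = 6.6667

Set MRS = p_x/p_y: (4/x)/1 = p_x/p_y.
So x*(p_x,p_y) = 4·p_y/p_x, independent of income; and y* = (M − 4·p_y)/p_y.
At the given prices: x* = 4·9/5.4 = 6.6667.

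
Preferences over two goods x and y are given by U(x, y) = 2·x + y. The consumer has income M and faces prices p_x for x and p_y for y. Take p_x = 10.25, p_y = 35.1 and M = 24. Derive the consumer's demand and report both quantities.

Linear utility — the consumer picks whichever good has higher MU/price: 2/10.25 = 0.1951 vs 1/35.1 = 0.0285.
x gives more utility per dollar, so spend all income on x: x* = M/p_x, y* = 0.
Numerically: x* = 2.3415, y* = 0.

x* = 2.3415, y* = 0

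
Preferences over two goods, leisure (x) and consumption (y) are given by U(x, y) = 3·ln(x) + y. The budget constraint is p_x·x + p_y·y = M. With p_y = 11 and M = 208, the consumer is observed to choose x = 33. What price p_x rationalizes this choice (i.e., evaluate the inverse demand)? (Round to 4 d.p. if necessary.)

p_x = 1

Set MRS = p_x/p_y: (3/x)/1 = p_x/p_y.
So x*(p_x,p_y) = 3·p_y/p_x, independent of income; and y* = (M − 3·p_y)/p_y.
Set x* = 33 in the demand function and solve for p_x: p_x = 1.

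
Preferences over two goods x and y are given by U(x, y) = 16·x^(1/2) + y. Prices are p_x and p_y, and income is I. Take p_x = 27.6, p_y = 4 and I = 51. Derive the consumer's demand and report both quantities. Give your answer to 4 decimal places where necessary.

MU_x = 8/√x, MU_y = 1. Tangency: 8/√x = p_x/p_y.
Solve: √x = 8·p_y/p_x, so x*(p_x,p_y) = (8·p_y/p_x)², and y* = (I − p_x·x*)/p_y.
Plugging in: x* = (8·4/27.6)² = 1.3443, y* = 3.4746.

x* = 1.3443, y* = 3.4746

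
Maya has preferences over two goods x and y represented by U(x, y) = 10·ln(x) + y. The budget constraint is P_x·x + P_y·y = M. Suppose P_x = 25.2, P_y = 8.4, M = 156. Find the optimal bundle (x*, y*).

x* = 3.3333, y* = 8.5714

MU_x = 10/x, MU_y = 1. Tangency: 10/x = P_x/P_y.
So x*(P_x,P_y) = 10·P_y/P_x, independent of income; and y* = (M − 10·P_y)/P_y.
At the given prices: x* = 10·8.4/25.2 = 3.3333, and y* = 8.5714.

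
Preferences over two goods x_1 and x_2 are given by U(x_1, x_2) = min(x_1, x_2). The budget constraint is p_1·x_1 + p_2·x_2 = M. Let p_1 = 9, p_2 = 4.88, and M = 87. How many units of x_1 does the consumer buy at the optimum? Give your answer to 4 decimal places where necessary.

Leontief preferences: the optimum is at the kink where x_1/1 = x_2/1, i.e. x_2 = x_1.
Budget: p_1·x_1 + p_2·x_1 = M, so (p_1 + p_2)·x_1 = M.
Demand: x_1*(p_1,p_2,M) = M/(p_1 + p_2), x_2* = M/(p_1 + p_2).
Here 9 + 4.88 = 13.88, giving x_1* = 6.268.

x_1* = 6.268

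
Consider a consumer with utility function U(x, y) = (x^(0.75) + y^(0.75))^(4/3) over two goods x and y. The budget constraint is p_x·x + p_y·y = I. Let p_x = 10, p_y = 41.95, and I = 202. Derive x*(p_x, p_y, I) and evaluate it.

With the ratio pinned down, the budget gives x* = I/(p_x + p_y·(y/x)) and y* = (y/x)·x*.
Numerically y/x = 0.003229, so x* = 202/(10 + 41.95·0.003229) = 19.93.

x* = 19.93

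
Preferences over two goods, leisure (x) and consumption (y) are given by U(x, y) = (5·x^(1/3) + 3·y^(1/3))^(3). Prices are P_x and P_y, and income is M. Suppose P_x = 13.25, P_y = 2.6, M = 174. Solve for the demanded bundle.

With the ratio pinned down, the budget gives x* = M/(P_x + P_y·(y/x)) and y* = (y/x)·x*.
Numerically y/x = 5.34676, so x* = 174/(13.25 + 2.6·5.34676) = 6.4085 and y* = 5.34676·6.4085 = 34.2645.

x* = 6.4085, y* = 34.2645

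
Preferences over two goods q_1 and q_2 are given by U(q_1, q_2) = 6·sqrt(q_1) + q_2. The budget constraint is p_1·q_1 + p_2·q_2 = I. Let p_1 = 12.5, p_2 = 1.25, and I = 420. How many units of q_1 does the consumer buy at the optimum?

Utility is quasi-linear in q_2; the FOC for q_1 is 3/√q_1 = p_1/p_2.
Thus q_1* = (3·p_2/p_1)² — independent of I — with the rest of income spent on q_2.
Plugging in: q_1* = (3·1.25/12.5)² = 0.09.

q_1* = 0.09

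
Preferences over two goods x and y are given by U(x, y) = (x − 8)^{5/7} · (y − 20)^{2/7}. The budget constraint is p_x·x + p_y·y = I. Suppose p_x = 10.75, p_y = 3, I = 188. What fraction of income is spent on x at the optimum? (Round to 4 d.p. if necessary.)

This is Cobb-Douglas in (x−8, y−20): tangency gives 5/7·p_y·(y−20) = 2/7·p_x·(x−8).
After buying the subsistence bundle (8, 20), a share 5/7 of the remaining income goes to x: x* = 8 + 5/7·(I − 8p_x − 20p_y)/p_x.
Discretionary income = 188 − 8·10.75 − 20·3 = 42; x* = 8 + 5/7·42/10.75 = 10.7907; y* = 20 + 2/7·42/3 = 24.
Expenditure on x: 10.75·10.7907 = 116; share = 0.617.

share on x = 0.617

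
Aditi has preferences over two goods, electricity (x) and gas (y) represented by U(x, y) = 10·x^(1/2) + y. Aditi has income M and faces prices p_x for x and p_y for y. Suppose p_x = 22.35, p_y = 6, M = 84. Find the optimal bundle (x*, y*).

Plugging in: x* = (5·6/22.35)² = 1.8017, y* = 7.2886.

x* = 1.8017, y* = 7.2886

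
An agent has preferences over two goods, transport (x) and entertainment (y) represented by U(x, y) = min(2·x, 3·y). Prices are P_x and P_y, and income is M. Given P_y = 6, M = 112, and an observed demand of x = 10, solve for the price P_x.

Leontief preferences: the optimum is at the kink where x/3 = y/2, i.e. y = (2/3)·x.
Budget: P_x·x + P_y·(2/3)·x = M, so (3·P_x + 2·P_y)·x = 3·M.
Demand: x*(P_x,P_y,M) = 3·M/(3·P_x + 2·P_y), y* = 2·M/(3·P_x + 2·P_y).
Set x* = 10 in the demand function and solve for P_x: P_x = 7.2.

P_x = 7.2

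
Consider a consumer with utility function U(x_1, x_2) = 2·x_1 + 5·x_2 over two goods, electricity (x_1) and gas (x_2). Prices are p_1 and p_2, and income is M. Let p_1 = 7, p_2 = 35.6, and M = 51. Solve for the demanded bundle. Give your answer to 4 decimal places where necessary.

Perfect substitutes: compare marginal utility per dollar. 2/p_1 vs 5/p_2 → 0.2857 vs 0.1404.
x_1 gives more utility per dollar, so spend all income on x_1: x_1* = M/p_1, x_2* = 0.
Numerically: x_1* = 7.2857, x_2* = 0.

x_1* = 7.2857, x_2* = 0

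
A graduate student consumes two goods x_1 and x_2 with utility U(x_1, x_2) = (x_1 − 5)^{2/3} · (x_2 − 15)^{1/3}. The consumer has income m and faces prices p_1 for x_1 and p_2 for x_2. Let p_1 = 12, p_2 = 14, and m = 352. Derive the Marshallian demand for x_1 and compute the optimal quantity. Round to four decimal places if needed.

x_1* = 9.5556

Substituting into the budget: x_1* = 5 + 2/3·(m − 5·p_1 − 15·p_2)/p_1, and x_2* = 15 + 1/3·(…)/p_2.
Discretionary income = 352 − 5·12 − 15·14 = 82; x_1* = 5 + 2/3·82/12 = 9.5556.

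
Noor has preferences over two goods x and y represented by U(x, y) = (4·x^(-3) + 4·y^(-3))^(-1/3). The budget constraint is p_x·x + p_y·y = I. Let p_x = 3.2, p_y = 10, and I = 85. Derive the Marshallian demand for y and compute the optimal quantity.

With the ratio pinned down, the budget gives x* = I/(p_x + p_y·(y/x)) and y* = (y/x)·x*.
Numerically y/x = 0.752121, so x* = 85/(3.2 + 10·0.752121) = 7.9282 and y* = 0.752121·7.9282 = 5.963.

y* = 5.963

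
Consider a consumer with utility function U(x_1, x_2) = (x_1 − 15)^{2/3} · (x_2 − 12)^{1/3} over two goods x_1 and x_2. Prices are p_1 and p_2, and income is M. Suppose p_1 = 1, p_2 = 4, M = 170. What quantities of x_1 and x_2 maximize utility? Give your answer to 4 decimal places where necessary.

x_1* = 86.3333, x_2* = 20.9167

Discretionary income = 170 − 15·1 − 12·4 = 107; x_1* = 15 + 2/3·107/1 = 86.3333; x_2* = 12 + 1/3·107/4 = 20.9167.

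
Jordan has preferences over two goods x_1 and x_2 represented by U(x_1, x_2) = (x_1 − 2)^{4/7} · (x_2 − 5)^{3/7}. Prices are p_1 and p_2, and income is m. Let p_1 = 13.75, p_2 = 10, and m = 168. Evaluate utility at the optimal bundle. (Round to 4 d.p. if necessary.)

V = 3.811

MRS = (4/3)·(x_2−5)/(x_1−2). Tangency with p_1/p_2 gives x_2−5 = (3/4)·(p_1/p_2)·(x_1−2).
After buying the subsistence bundle (2, 5), a share 4/7 of the remaining income goes to x_1: x_1* = 2 + 4/7·(m − 2p_1 − 5p_2)/p_1.
Discretionary income = 168 − 2·13.75 − 5·10 = 90.5; x_1* = 2 + 4/7·90.5/13.75 = 5.761; x_2* = 5 + 3/7·90.5/10 = 8.8786.
Utility at the optimum: U(5.761, 8.8786) = 3.811.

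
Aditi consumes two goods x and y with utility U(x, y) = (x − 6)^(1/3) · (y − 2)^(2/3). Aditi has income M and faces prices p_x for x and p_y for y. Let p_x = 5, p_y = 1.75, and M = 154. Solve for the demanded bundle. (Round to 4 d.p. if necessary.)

This is Cobb-Douglas in (x−6, y−2): tangency gives 1/3·p_y·(y−2) = 2/3·p_x·(x−6).
After buying the subsistence bundle (6, 2), a share 1/3 of the remaining income goes to x: x* = 6 + 1/3·(M − 6p_x − 2p_y)/p_x.
Discretionary income = 154 − 6·5 − 2·1.75 = 120.5; x* = 6 + 1/3·120.5/5 = 14.0333; y* = 2 + 2/3·120.5/1.75 = 47.9048.

x* = 14.0333, y* = 47.9048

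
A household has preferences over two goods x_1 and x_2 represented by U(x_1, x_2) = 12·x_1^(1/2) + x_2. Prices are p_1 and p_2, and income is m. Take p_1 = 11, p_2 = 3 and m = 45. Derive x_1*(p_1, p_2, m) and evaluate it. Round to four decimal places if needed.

x_1* = 2.6777

Utility is quasi-linear in x_2; the FOC for x_1 is 6/√x_1 = p_1/p_2.
Thus x_1* = (6·p_2/p_1)² — independent of m — with the rest of income spent on x_2.
Plugging in: x_1* = (6·3/11)² = 2.6777.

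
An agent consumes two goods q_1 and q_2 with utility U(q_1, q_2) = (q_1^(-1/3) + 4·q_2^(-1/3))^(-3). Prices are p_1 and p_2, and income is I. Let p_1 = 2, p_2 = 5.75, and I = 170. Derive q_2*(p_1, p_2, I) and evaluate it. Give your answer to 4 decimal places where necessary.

MRS = MU_q_1/MU_q_2 = (1/4)·(q_2/q_1)^(4/3). Set equal to p_1/p_2.
Hence q_2/q_1 = (4·p_1/p_2)^(1/(4/3)), i.e. raised to the 0.75 power.
With the ratio pinned down, the budget gives q_1* = I/(p_1 + p_2·(q_2/q_1)) and q_2* = (q_2/q_1)·q_1*.
Numerically q_2/q_1 = 1.281052, so q_1* = 170/(2 + 5.75·1.281052) = 18.1507 and q_2* = 1.281052·18.1507 = 23.2519.

q_2* = 23.2519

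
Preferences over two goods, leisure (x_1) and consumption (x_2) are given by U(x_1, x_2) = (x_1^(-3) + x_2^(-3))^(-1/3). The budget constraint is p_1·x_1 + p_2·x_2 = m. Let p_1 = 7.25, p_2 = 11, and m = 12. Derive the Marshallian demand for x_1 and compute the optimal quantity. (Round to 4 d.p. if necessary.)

With the ratio pinned down, the budget gives x_1* = m/(p_1 + p_2·(x_2/x_1)) and x_2* = (x_2/x_1)·x_1*.
Numerically x_2/x_1 = 0.901024, so x_1* = 12/(7.25 + 11·0.901024) = 0.6992.

x_1* = 0.6992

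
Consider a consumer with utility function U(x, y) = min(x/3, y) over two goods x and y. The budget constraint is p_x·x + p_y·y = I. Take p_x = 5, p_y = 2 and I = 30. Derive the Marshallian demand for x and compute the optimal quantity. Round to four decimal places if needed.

Leontief preferences: the optimum is at the kink where x/3 = y/1, i.e. y = (1/3)·x.
Budget: p_x·x + p_y·(1/3)·x = I, so (3·p_x + p_y)·x = 3·I.
Demand: x*(p_x,p_y,I) = 3·I/(3·p_x + p_y), y* = I/(3·p_x + p_y).
Here 3·5 + 2 = 17, giving x* = 5.2941.

x* = 5.2941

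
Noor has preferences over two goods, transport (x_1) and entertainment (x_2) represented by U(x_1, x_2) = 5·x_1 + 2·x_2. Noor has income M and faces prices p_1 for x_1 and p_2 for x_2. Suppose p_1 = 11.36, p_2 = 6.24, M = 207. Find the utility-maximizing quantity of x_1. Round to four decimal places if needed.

x_1 gives more utility per dollar, so spend all income on x_1: x_1* = M/p_1, x_2* = 0.
Numerically: x_1* = 18.2218, x_2* = 0.

x_1* = 18.2218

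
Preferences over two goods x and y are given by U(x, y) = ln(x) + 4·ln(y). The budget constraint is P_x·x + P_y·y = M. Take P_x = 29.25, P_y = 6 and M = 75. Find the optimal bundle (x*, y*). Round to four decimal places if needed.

x* = 0.5128, y* = 10

MU_x/MU_y = (y)/(4·x); tangency sets this equal to P_x/P_y.
Rearranging, P_y·y = 4·P_x·x. Substituting into the budget gives P_x·x·(1 + 4) = M.
Demand: x*(P_x,P_y,M) = 0.2·M/P_x and y* = 0.8·M/P_y.
At P_x=29.25, P_y=6, M=75: x* = 0.2·75/29.25 = 0.5128, y* = 10.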